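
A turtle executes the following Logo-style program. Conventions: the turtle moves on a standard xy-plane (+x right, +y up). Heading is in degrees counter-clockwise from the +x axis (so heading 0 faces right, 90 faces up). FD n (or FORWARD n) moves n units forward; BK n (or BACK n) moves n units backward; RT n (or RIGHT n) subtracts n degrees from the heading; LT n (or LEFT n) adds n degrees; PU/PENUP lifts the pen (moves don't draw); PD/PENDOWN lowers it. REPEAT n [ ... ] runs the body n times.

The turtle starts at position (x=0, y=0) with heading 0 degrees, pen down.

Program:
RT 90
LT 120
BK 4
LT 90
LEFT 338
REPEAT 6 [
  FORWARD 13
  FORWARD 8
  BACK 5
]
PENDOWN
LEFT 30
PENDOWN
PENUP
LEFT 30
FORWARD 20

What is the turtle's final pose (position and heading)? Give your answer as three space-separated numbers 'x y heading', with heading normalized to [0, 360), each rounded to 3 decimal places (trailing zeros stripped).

Executing turtle program step by step:
Start: pos=(0,0), heading=0, pen down
RT 90: heading 0 -> 270
LT 120: heading 270 -> 30
BK 4: (0,0) -> (-3.464,-2) [heading=30, draw]
LT 90: heading 30 -> 120
LT 338: heading 120 -> 98
REPEAT 6 [
  -- iteration 1/6 --
  FD 13: (-3.464,-2) -> (-5.273,10.873) [heading=98, draw]
  FD 8: (-5.273,10.873) -> (-6.387,18.796) [heading=98, draw]
  BK 5: (-6.387,18.796) -> (-5.691,13.844) [heading=98, draw]
  -- iteration 2/6 --
  FD 13: (-5.691,13.844) -> (-7.5,26.718) [heading=98, draw]
  FD 8: (-7.5,26.718) -> (-8.614,34.64) [heading=98, draw]
  BK 5: (-8.614,34.64) -> (-7.918,29.689) [heading=98, draw]
  -- iteration 3/6 --
  FD 13: (-7.918,29.689) -> (-9.727,42.562) [heading=98, draw]
  FD 8: (-9.727,42.562) -> (-10.84,50.484) [heading=98, draw]
  BK 5: (-10.84,50.484) -> (-10.144,45.533) [heading=98, draw]
  -- iteration 4/6 --
  FD 13: (-10.144,45.533) -> (-11.954,58.406) [heading=98, draw]
  FD 8: (-11.954,58.406) -> (-13.067,66.328) [heading=98, draw]
  BK 5: (-13.067,66.328) -> (-12.371,61.377) [heading=98, draw]
  -- iteration 5/6 --
  FD 13: (-12.371,61.377) -> (-14.18,74.251) [heading=98, draw]
  FD 8: (-14.18,74.251) -> (-15.294,82.173) [heading=98, draw]
  BK 5: (-15.294,82.173) -> (-14.598,77.221) [heading=98, draw]
  -- iteration 6/6 --
  FD 13: (-14.598,77.221) -> (-16.407,90.095) [heading=98, draw]
  FD 8: (-16.407,90.095) -> (-17.521,98.017) [heading=98, draw]
  BK 5: (-17.521,98.017) -> (-16.825,93.066) [heading=98, draw]
]
PD: pen down
LT 30: heading 98 -> 128
PD: pen down
PU: pen up
LT 30: heading 128 -> 158
FD 20: (-16.825,93.066) -> (-35.368,100.558) [heading=158, move]
Final: pos=(-35.368,100.558), heading=158, 19 segment(s) drawn

Answer: -35.368 100.558 158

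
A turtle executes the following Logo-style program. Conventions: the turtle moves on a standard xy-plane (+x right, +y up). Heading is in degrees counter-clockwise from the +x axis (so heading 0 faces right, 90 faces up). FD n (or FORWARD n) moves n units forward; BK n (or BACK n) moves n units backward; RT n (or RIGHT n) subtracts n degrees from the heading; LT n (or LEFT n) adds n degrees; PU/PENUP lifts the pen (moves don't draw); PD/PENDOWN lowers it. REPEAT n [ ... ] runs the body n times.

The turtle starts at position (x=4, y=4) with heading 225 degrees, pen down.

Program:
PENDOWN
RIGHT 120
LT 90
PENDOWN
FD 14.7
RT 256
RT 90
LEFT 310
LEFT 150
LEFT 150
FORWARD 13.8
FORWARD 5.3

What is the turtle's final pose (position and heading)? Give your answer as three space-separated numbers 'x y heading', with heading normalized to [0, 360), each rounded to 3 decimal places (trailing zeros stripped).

Answer: -13.187 19.06 99

Derivation:
Executing turtle program step by step:
Start: pos=(4,4), heading=225, pen down
PD: pen down
RT 120: heading 225 -> 105
LT 90: heading 105 -> 195
PD: pen down
FD 14.7: (4,4) -> (-10.199,0.195) [heading=195, draw]
RT 256: heading 195 -> 299
RT 90: heading 299 -> 209
LT 310: heading 209 -> 159
LT 150: heading 159 -> 309
LT 150: heading 309 -> 99
FD 13.8: (-10.199,0.195) -> (-12.358,13.825) [heading=99, draw]
FD 5.3: (-12.358,13.825) -> (-13.187,19.06) [heading=99, draw]
Final: pos=(-13.187,19.06), heading=99, 3 segment(s) drawn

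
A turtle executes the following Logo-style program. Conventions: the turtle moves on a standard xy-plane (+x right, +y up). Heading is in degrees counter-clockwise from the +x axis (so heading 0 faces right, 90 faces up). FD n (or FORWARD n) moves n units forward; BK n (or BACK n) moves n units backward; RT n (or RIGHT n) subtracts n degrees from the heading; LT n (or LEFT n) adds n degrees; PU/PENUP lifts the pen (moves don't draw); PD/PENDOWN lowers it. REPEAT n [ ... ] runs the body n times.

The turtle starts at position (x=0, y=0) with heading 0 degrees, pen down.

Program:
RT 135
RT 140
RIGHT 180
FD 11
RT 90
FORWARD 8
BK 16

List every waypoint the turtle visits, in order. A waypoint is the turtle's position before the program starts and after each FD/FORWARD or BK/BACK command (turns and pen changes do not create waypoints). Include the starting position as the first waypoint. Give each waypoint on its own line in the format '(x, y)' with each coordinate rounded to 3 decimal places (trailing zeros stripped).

Answer: (0, 0)
(-0.959, -10.958)
(-8.928, -10.261)
(7.011, -11.655)

Derivation:
Executing turtle program step by step:
Start: pos=(0,0), heading=0, pen down
RT 135: heading 0 -> 225
RT 140: heading 225 -> 85
RT 180: heading 85 -> 265
FD 11: (0,0) -> (-0.959,-10.958) [heading=265, draw]
RT 90: heading 265 -> 175
FD 8: (-0.959,-10.958) -> (-8.928,-10.261) [heading=175, draw]
BK 16: (-8.928,-10.261) -> (7.011,-11.655) [heading=175, draw]
Final: pos=(7.011,-11.655), heading=175, 3 segment(s) drawn
Waypoints (4 total):
(0, 0)
(-0.959, -10.958)
(-8.928, -10.261)
(7.011, -11.655)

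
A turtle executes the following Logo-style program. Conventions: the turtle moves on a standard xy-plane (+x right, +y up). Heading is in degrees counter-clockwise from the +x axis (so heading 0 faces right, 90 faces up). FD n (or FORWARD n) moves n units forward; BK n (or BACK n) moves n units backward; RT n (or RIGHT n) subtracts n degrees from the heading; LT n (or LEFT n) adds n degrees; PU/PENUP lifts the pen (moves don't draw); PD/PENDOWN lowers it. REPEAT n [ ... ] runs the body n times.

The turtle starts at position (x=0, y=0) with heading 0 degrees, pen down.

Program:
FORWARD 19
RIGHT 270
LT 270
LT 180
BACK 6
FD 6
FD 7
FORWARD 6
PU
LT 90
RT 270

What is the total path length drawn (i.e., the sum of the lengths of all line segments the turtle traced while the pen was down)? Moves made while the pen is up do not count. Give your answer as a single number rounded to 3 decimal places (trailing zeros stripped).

Answer: 44

Derivation:
Executing turtle program step by step:
Start: pos=(0,0), heading=0, pen down
FD 19: (0,0) -> (19,0) [heading=0, draw]
RT 270: heading 0 -> 90
LT 270: heading 90 -> 0
LT 180: heading 0 -> 180
BK 6: (19,0) -> (25,0) [heading=180, draw]
FD 6: (25,0) -> (19,0) [heading=180, draw]
FD 7: (19,0) -> (12,0) [heading=180, draw]
FD 6: (12,0) -> (6,0) [heading=180, draw]
PU: pen up
LT 90: heading 180 -> 270
RT 270: heading 270 -> 0
Final: pos=(6,0), heading=0, 5 segment(s) drawn

Segment lengths:
  seg 1: (0,0) -> (19,0), length = 19
  seg 2: (19,0) -> (25,0), length = 6
  seg 3: (25,0) -> (19,0), length = 6
  seg 4: (19,0) -> (12,0), length = 7
  seg 5: (12,0) -> (6,0), length = 6
Total = 44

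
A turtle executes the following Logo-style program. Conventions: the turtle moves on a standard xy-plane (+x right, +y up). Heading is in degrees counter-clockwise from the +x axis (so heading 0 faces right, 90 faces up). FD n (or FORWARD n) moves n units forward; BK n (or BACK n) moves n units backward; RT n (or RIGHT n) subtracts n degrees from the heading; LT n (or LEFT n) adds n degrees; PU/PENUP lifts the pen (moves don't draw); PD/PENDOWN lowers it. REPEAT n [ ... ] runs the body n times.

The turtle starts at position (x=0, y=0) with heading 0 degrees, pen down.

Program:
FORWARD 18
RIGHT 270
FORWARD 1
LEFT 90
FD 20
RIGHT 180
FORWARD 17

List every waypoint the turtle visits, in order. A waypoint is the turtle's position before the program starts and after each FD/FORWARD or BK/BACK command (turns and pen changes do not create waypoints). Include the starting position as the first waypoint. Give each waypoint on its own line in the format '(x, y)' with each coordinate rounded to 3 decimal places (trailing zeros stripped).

Executing turtle program step by step:
Start: pos=(0,0), heading=0, pen down
FD 18: (0,0) -> (18,0) [heading=0, draw]
RT 270: heading 0 -> 90
FD 1: (18,0) -> (18,1) [heading=90, draw]
LT 90: heading 90 -> 180
FD 20: (18,1) -> (-2,1) [heading=180, draw]
RT 180: heading 180 -> 0
FD 17: (-2,1) -> (15,1) [heading=0, draw]
Final: pos=(15,1), heading=0, 4 segment(s) drawn
Waypoints (5 total):
(0, 0)
(18, 0)
(18, 1)
(-2, 1)
(15, 1)

Answer: (0, 0)
(18, 0)
(18, 1)
(-2, 1)
(15, 1)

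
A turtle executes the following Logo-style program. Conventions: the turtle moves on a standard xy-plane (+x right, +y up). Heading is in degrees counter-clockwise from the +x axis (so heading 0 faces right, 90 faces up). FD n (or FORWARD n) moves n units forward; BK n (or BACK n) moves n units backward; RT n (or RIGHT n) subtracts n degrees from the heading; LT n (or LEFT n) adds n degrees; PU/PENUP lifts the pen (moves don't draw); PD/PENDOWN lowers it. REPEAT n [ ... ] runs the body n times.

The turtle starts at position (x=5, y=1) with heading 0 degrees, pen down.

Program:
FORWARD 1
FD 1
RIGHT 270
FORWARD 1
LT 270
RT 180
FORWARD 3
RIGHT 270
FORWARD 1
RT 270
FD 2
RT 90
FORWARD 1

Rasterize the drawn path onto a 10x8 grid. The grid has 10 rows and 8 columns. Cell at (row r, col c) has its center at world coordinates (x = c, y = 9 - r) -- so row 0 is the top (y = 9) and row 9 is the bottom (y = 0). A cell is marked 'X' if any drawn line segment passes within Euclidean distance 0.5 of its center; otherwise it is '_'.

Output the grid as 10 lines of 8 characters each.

Segment 0: (5,1) -> (6,1)
Segment 1: (6,1) -> (7,1)
Segment 2: (7,1) -> (7,2)
Segment 3: (7,2) -> (4,2)
Segment 4: (4,2) -> (4,1)
Segment 5: (4,1) -> (6,1)
Segment 6: (6,1) -> (6,0)

Answer: ________
________
________
________
________
________
________
____XXXX
____XXXX
______X_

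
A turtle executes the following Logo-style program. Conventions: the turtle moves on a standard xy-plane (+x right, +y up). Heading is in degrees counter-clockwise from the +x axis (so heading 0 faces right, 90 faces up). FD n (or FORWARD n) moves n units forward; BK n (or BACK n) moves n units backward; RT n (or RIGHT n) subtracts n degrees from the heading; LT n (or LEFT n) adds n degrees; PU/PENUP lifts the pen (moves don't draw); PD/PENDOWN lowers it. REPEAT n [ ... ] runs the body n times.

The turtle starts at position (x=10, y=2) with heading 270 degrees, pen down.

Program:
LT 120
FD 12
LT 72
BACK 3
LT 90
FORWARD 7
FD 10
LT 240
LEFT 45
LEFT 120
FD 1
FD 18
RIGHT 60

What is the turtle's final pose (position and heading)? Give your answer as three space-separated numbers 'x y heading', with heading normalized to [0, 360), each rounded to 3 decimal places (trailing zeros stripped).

Executing turtle program step by step:
Start: pos=(10,2), heading=270, pen down
LT 120: heading 270 -> 30
FD 12: (10,2) -> (20.392,8) [heading=30, draw]
LT 72: heading 30 -> 102
BK 3: (20.392,8) -> (21.016,5.066) [heading=102, draw]
LT 90: heading 102 -> 192
FD 7: (21.016,5.066) -> (14.169,3.61) [heading=192, draw]
FD 10: (14.169,3.61) -> (4.388,1.531) [heading=192, draw]
LT 240: heading 192 -> 72
LT 45: heading 72 -> 117
LT 120: heading 117 -> 237
FD 1: (4.388,1.531) -> (3.843,0.692) [heading=237, draw]
FD 18: (3.843,0.692) -> (-5.961,-14.404) [heading=237, draw]
RT 60: heading 237 -> 177
Final: pos=(-5.961,-14.404), heading=177, 6 segment(s) drawn

Answer: -5.961 -14.404 177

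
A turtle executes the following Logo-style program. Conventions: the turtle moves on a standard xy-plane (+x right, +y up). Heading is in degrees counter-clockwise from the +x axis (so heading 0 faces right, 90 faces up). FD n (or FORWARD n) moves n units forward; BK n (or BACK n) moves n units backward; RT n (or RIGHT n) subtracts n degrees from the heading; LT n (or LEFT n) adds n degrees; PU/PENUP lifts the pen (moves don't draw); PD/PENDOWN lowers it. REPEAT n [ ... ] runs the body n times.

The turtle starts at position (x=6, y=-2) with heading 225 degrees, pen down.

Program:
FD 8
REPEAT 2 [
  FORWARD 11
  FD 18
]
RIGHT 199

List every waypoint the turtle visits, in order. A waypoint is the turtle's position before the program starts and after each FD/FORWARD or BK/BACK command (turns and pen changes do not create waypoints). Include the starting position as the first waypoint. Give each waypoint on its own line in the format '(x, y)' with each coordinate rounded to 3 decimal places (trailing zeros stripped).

Executing turtle program step by step:
Start: pos=(6,-2), heading=225, pen down
FD 8: (6,-2) -> (0.343,-7.657) [heading=225, draw]
REPEAT 2 [
  -- iteration 1/2 --
  FD 11: (0.343,-7.657) -> (-7.435,-15.435) [heading=225, draw]
  FD 18: (-7.435,-15.435) -> (-20.163,-28.163) [heading=225, draw]
  -- iteration 2/2 --
  FD 11: (-20.163,-28.163) -> (-27.941,-35.941) [heading=225, draw]
  FD 18: (-27.941,-35.941) -> (-40.669,-48.669) [heading=225, draw]
]
RT 199: heading 225 -> 26
Final: pos=(-40.669,-48.669), heading=26, 5 segment(s) drawn
Waypoints (6 total):
(6, -2)
(0.343, -7.657)
(-7.435, -15.435)
(-20.163, -28.163)
(-27.941, -35.941)
(-40.669, -48.669)

Answer: (6, -2)
(0.343, -7.657)
(-7.435, -15.435)
(-20.163, -28.163)
(-27.941, -35.941)
(-40.669, -48.669)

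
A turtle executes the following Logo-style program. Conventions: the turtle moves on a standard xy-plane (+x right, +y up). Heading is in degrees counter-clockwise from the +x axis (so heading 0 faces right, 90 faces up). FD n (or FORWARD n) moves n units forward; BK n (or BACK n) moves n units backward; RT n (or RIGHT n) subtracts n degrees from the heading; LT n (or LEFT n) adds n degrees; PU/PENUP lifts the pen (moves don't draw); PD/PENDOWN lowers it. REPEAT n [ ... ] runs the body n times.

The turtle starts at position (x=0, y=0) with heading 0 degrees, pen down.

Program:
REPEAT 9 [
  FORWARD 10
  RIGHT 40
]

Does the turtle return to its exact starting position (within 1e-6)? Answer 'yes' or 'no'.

Executing turtle program step by step:
Start: pos=(0,0), heading=0, pen down
REPEAT 9 [
  -- iteration 1/9 --
  FD 10: (0,0) -> (10,0) [heading=0, draw]
  RT 40: heading 0 -> 320
  -- iteration 2/9 --
  FD 10: (10,0) -> (17.66,-6.428) [heading=320, draw]
  RT 40: heading 320 -> 280
  -- iteration 3/9 --
  FD 10: (17.66,-6.428) -> (19.397,-16.276) [heading=280, draw]
  RT 40: heading 280 -> 240
  -- iteration 4/9 --
  FD 10: (19.397,-16.276) -> (14.397,-24.936) [heading=240, draw]
  RT 40: heading 240 -> 200
  -- iteration 5/9 --
  FD 10: (14.397,-24.936) -> (5,-28.356) [heading=200, draw]
  RT 40: heading 200 -> 160
  -- iteration 6/9 --
  FD 10: (5,-28.356) -> (-4.397,-24.936) [heading=160, draw]
  RT 40: heading 160 -> 120
  -- iteration 7/9 --
  FD 10: (-4.397,-24.936) -> (-9.397,-16.276) [heading=120, draw]
  RT 40: heading 120 -> 80
  -- iteration 8/9 --
  FD 10: (-9.397,-16.276) -> (-7.66,-6.428) [heading=80, draw]
  RT 40: heading 80 -> 40
  -- iteration 9/9 --
  FD 10: (-7.66,-6.428) -> (0,0) [heading=40, draw]
  RT 40: heading 40 -> 0
]
Final: pos=(0,0), heading=0, 9 segment(s) drawn

Start position: (0, 0)
Final position: (0, 0)
Distance = 0; < 1e-6 -> CLOSED

Answer: yes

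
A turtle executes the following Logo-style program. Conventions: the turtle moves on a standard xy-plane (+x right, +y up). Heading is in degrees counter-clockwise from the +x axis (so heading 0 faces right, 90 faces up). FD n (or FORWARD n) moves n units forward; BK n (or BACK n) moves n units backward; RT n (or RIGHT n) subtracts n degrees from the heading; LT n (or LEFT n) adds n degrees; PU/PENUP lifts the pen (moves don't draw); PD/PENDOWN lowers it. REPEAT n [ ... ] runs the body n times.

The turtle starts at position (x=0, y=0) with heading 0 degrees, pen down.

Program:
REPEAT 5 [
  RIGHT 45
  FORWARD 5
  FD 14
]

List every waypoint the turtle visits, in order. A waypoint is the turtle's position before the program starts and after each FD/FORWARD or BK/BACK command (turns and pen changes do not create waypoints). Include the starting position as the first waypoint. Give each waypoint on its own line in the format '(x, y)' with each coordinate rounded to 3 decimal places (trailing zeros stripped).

Answer: (0, 0)
(3.536, -3.536)
(13.435, -13.435)
(13.435, -18.435)
(13.435, -32.435)
(9.899, -35.971)
(0, -45.87)
(-5, -45.87)
(-19, -45.87)
(-22.536, -42.335)
(-32.435, -32.435)

Derivation:
Executing turtle program step by step:
Start: pos=(0,0), heading=0, pen down
REPEAT 5 [
  -- iteration 1/5 --
  RT 45: heading 0 -> 315
  FD 5: (0,0) -> (3.536,-3.536) [heading=315, draw]
  FD 14: (3.536,-3.536) -> (13.435,-13.435) [heading=315, draw]
  -- iteration 2/5 --
  RT 45: heading 315 -> 270
  FD 5: (13.435,-13.435) -> (13.435,-18.435) [heading=270, draw]
  FD 14: (13.435,-18.435) -> (13.435,-32.435) [heading=270, draw]
  -- iteration 3/5 --
  RT 45: heading 270 -> 225
  FD 5: (13.435,-32.435) -> (9.899,-35.971) [heading=225, draw]
  FD 14: (9.899,-35.971) -> (0,-45.87) [heading=225, draw]
  -- iteration 4/5 --
  RT 45: heading 225 -> 180
  FD 5: (0,-45.87) -> (-5,-45.87) [heading=180, draw]
  FD 14: (-5,-45.87) -> (-19,-45.87) [heading=180, draw]
  -- iteration 5/5 --
  RT 45: heading 180 -> 135
  FD 5: (-19,-45.87) -> (-22.536,-42.335) [heading=135, draw]
  FD 14: (-22.536,-42.335) -> (-32.435,-32.435) [heading=135, draw]
]
Final: pos=(-32.435,-32.435), heading=135, 10 segment(s) drawn
Waypoints (11 total):
(0, 0)
(3.536, -3.536)
(13.435, -13.435)
(13.435, -18.435)
(13.435, -32.435)
(9.899, -35.971)
(0, -45.87)
(-5, -45.87)
(-19, -45.87)
(-22.536, -42.335)
(-32.435, -32.435)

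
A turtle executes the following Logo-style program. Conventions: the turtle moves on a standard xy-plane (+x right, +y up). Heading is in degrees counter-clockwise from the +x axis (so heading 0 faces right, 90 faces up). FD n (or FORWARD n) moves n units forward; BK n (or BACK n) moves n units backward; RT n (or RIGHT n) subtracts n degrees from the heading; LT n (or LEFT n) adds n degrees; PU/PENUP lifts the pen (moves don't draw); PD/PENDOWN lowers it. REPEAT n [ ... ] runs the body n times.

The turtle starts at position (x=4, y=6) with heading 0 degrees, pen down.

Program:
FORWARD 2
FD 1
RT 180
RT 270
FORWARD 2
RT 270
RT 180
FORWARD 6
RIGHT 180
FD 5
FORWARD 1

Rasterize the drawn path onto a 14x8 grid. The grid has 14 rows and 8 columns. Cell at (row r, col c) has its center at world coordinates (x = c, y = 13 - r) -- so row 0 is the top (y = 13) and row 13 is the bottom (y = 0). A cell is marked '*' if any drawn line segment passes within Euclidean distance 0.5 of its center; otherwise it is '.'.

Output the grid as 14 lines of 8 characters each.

Segment 0: (4,6) -> (6,6)
Segment 1: (6,6) -> (7,6)
Segment 2: (7,6) -> (7,4)
Segment 3: (7,4) -> (1,4)
Segment 4: (1,4) -> (6,4)
Segment 5: (6,4) -> (7,4)

Answer: ........
........
........
........
........
........
........
....****
.......*
.*******
........
........
........
........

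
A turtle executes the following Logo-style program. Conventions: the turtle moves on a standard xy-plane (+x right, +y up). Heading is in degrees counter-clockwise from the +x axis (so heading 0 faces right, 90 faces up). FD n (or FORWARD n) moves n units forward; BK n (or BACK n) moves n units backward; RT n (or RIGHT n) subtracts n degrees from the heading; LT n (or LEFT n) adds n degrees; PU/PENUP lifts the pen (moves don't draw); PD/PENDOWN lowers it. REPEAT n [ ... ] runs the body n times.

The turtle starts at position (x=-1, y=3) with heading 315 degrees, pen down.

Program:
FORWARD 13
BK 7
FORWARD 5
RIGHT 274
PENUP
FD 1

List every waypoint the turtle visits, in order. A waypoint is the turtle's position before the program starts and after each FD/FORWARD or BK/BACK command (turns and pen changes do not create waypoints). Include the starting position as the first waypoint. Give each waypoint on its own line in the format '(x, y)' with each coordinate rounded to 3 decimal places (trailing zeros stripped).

Executing turtle program step by step:
Start: pos=(-1,3), heading=315, pen down
FD 13: (-1,3) -> (8.192,-6.192) [heading=315, draw]
BK 7: (8.192,-6.192) -> (3.243,-1.243) [heading=315, draw]
FD 5: (3.243,-1.243) -> (6.778,-4.778) [heading=315, draw]
RT 274: heading 315 -> 41
PU: pen up
FD 1: (6.778,-4.778) -> (7.533,-4.122) [heading=41, move]
Final: pos=(7.533,-4.122), heading=41, 3 segment(s) drawn
Waypoints (5 total):
(-1, 3)
(8.192, -6.192)
(3.243, -1.243)
(6.778, -4.778)
(7.533, -4.122)

Answer: (-1, 3)
(8.192, -6.192)
(3.243, -1.243)
(6.778, -4.778)
(7.533, -4.122)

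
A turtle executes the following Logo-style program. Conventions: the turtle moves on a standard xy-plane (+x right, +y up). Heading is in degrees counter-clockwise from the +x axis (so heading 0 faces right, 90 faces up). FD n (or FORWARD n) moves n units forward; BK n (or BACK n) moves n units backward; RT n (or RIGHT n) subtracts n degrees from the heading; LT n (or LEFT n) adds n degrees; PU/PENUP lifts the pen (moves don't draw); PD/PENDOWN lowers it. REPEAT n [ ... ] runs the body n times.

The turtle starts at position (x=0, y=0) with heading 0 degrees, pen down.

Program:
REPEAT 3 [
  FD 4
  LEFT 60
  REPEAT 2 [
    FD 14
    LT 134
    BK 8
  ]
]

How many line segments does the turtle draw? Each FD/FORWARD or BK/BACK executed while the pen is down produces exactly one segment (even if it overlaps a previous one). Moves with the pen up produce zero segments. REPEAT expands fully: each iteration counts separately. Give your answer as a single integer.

Executing turtle program step by step:
Start: pos=(0,0), heading=0, pen down
REPEAT 3 [
  -- iteration 1/3 --
  FD 4: (0,0) -> (4,0) [heading=0, draw]
  LT 60: heading 0 -> 60
  REPEAT 2 [
    -- iteration 1/2 --
    FD 14: (4,0) -> (11,12.124) [heading=60, draw]
    LT 134: heading 60 -> 194
    BK 8: (11,12.124) -> (18.762,14.06) [heading=194, draw]
    -- iteration 2/2 --
    FD 14: (18.762,14.06) -> (5.178,10.673) [heading=194, draw]
    LT 134: heading 194 -> 328
    BK 8: (5.178,10.673) -> (-1.606,14.912) [heading=328, draw]
  ]
  -- iteration 2/3 --
  FD 4: (-1.606,14.912) -> (1.786,12.793) [heading=328, draw]
  LT 60: heading 328 -> 28
  REPEAT 2 [
    -- iteration 1/2 --
    FD 14: (1.786,12.793) -> (14.147,19.365) [heading=28, draw]
    LT 134: heading 28 -> 162
    BK 8: (14.147,19.365) -> (21.756,16.893) [heading=162, draw]
    -- iteration 2/2 --
    FD 14: (21.756,16.893) -> (8.441,21.219) [heading=162, draw]
    LT 134: heading 162 -> 296
    BK 8: (8.441,21.219) -> (4.934,28.41) [heading=296, draw]
  ]
  -- iteration 3/3 --
  FD 4: (4.934,28.41) -> (6.687,24.814) [heading=296, draw]
  LT 60: heading 296 -> 356
  REPEAT 2 [
    -- iteration 1/2 --
    FD 14: (6.687,24.814) -> (20.653,23.838) [heading=356, draw]
    LT 134: heading 356 -> 130
    BK 8: (20.653,23.838) -> (25.796,17.709) [heading=130, draw]
    -- iteration 2/2 --
    FD 14: (25.796,17.709) -> (16.797,28.434) [heading=130, draw]
    LT 134: heading 130 -> 264
    BK 8: (16.797,28.434) -> (17.633,36.39) [heading=264, draw]
  ]
]
Final: pos=(17.633,36.39), heading=264, 15 segment(s) drawn
Segments drawn: 15

Answer: 15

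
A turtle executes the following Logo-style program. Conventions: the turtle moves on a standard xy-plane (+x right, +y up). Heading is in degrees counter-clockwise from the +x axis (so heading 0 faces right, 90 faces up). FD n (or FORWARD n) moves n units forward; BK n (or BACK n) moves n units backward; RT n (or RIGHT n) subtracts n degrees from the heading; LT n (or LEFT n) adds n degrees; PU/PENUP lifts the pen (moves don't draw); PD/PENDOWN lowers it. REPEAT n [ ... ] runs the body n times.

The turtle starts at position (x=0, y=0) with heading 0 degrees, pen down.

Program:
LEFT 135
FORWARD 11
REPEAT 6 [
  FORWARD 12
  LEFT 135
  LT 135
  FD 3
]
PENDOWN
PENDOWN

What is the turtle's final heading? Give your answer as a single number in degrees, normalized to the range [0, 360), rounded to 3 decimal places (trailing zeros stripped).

Answer: 315

Derivation:
Executing turtle program step by step:
Start: pos=(0,0), heading=0, pen down
LT 135: heading 0 -> 135
FD 11: (0,0) -> (-7.778,7.778) [heading=135, draw]
REPEAT 6 [
  -- iteration 1/6 --
  FD 12: (-7.778,7.778) -> (-16.263,16.263) [heading=135, draw]
  LT 135: heading 135 -> 270
  LT 135: heading 270 -> 45
  FD 3: (-16.263,16.263) -> (-14.142,18.385) [heading=45, draw]
  -- iteration 2/6 --
  FD 12: (-14.142,18.385) -> (-5.657,26.87) [heading=45, draw]
  LT 135: heading 45 -> 180
  LT 135: heading 180 -> 315
  FD 3: (-5.657,26.87) -> (-3.536,24.749) [heading=315, draw]
  -- iteration 3/6 --
  FD 12: (-3.536,24.749) -> (4.95,16.263) [heading=315, draw]
  LT 135: heading 315 -> 90
  LT 135: heading 90 -> 225
  FD 3: (4.95,16.263) -> (2.828,14.142) [heading=225, draw]
  -- iteration 4/6 --
  FD 12: (2.828,14.142) -> (-5.657,5.657) [heading=225, draw]
  LT 135: heading 225 -> 0
  LT 135: heading 0 -> 135
  FD 3: (-5.657,5.657) -> (-7.778,7.778) [heading=135, draw]
  -- iteration 5/6 --
  FD 12: (-7.778,7.778) -> (-16.263,16.263) [heading=135, draw]
  LT 135: heading 135 -> 270
  LT 135: heading 270 -> 45
  FD 3: (-16.263,16.263) -> (-14.142,18.385) [heading=45, draw]
  -- iteration 6/6 --
  FD 12: (-14.142,18.385) -> (-5.657,26.87) [heading=45, draw]
  LT 135: heading 45 -> 180
  LT 135: heading 180 -> 315
  FD 3: (-5.657,26.87) -> (-3.536,24.749) [heading=315, draw]
]
PD: pen down
PD: pen down
Final: pos=(-3.536,24.749), heading=315, 13 segment(s) drawn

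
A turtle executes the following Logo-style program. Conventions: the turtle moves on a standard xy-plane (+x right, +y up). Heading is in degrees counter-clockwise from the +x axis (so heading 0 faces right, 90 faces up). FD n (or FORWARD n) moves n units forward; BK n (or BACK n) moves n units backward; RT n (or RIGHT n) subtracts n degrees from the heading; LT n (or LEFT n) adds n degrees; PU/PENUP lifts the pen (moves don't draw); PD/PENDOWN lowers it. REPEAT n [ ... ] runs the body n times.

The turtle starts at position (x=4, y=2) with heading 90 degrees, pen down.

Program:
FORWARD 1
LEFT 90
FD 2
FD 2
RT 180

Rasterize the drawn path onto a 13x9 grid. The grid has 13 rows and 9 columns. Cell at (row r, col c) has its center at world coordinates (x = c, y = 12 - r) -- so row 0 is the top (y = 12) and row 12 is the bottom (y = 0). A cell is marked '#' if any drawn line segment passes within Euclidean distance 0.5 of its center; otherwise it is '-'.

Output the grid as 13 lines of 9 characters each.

Segment 0: (4,2) -> (4,3)
Segment 1: (4,3) -> (2,3)
Segment 2: (2,3) -> (0,3)

Answer: ---------
---------
---------
---------
---------
---------
---------
---------
---------
#####----
----#----
---------
---------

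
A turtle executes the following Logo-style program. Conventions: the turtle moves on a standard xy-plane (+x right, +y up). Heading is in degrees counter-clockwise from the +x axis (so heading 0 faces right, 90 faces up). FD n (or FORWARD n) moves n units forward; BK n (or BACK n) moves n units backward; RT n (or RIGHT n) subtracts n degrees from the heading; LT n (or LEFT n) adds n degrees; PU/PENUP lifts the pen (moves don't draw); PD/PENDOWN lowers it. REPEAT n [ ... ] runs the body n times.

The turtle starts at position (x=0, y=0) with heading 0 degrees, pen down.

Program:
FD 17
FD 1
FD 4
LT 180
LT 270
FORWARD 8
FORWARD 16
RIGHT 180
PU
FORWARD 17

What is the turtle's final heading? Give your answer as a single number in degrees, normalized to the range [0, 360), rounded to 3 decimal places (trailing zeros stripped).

Executing turtle program step by step:
Start: pos=(0,0), heading=0, pen down
FD 17: (0,0) -> (17,0) [heading=0, draw]
FD 1: (17,0) -> (18,0) [heading=0, draw]
FD 4: (18,0) -> (22,0) [heading=0, draw]
LT 180: heading 0 -> 180
LT 270: heading 180 -> 90
FD 8: (22,0) -> (22,8) [heading=90, draw]
FD 16: (22,8) -> (22,24) [heading=90, draw]
RT 180: heading 90 -> 270
PU: pen up
FD 17: (22,24) -> (22,7) [heading=270, move]
Final: pos=(22,7), heading=270, 5 segment(s) drawn

Answer: 270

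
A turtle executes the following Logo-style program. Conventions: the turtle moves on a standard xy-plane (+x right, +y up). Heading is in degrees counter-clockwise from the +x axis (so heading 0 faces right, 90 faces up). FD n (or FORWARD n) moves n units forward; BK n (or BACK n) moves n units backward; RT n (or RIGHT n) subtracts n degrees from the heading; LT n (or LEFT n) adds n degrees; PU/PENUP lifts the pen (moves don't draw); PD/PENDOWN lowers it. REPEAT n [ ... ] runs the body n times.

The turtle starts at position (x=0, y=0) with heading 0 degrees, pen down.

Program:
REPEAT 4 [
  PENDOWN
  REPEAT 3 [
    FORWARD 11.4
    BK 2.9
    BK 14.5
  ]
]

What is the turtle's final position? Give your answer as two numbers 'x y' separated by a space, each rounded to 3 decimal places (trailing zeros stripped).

Answer: -72 0

Derivation:
Executing turtle program step by step:
Start: pos=(0,0), heading=0, pen down
REPEAT 4 [
  -- iteration 1/4 --
  PD: pen down
  REPEAT 3 [
    -- iteration 1/3 --
    FD 11.4: (0,0) -> (11.4,0) [heading=0, draw]
    BK 2.9: (11.4,0) -> (8.5,0) [heading=0, draw]
    BK 14.5: (8.5,0) -> (-6,0) [heading=0, draw]
    -- iteration 2/3 --
    FD 11.4: (-6,0) -> (5.4,0) [heading=0, draw]
    BK 2.9: (5.4,0) -> (2.5,0) [heading=0, draw]
    BK 14.5: (2.5,0) -> (-12,0) [heading=0, draw]
    -- iteration 3/3 --
    FD 11.4: (-12,0) -> (-0.6,0) [heading=0, draw]
    BK 2.9: (-0.6,0) -> (-3.5,0) [heading=0, draw]
    BK 14.5: (-3.5,0) -> (-18,0) [heading=0, draw]
  ]
  -- iteration 2/4 --
  PD: pen down
  REPEAT 3 [
    -- iteration 1/3 --
    FD 11.4: (-18,0) -> (-6.6,0) [heading=0, draw]
    BK 2.9: (-6.6,0) -> (-9.5,0) [heading=0, draw]
    BK 14.5: (-9.5,0) -> (-24,0) [heading=0, draw]
    -- iteration 2/3 --
    FD 11.4: (-24,0) -> (-12.6,0) [heading=0, draw]
    BK 2.9: (-12.6,0) -> (-15.5,0) [heading=0, draw]
    BK 14.5: (-15.5,0) -> (-30,0) [heading=0, draw]
    -- iteration 3/3 --
    FD 11.4: (-30,0) -> (-18.6,0) [heading=0, draw]
    BK 2.9: (-18.6,0) -> (-21.5,0) [heading=0, draw]
    BK 14.5: (-21.5,0) -> (-36,0) [heading=0, draw]
  ]
  -- iteration 3/4 --
  PD: pen down
  REPEAT 3 [
    -- iteration 1/3 --
    FD 11.4: (-36,0) -> (-24.6,0) [heading=0, draw]
    BK 2.9: (-24.6,0) -> (-27.5,0) [heading=0, draw]
    BK 14.5: (-27.5,0) -> (-42,0) [heading=0, draw]
    -- iteration 2/3 --
    FD 11.4: (-42,0) -> (-30.6,0) [heading=0, draw]
    BK 2.9: (-30.6,0) -> (-33.5,0) [heading=0, draw]
    BK 14.5: (-33.5,0) -> (-48,0) [heading=0, draw]
    -- iteration 3/3 --
    FD 11.4: (-48,0) -> (-36.6,0) [heading=0, draw]
    BK 2.9: (-36.6,0) -> (-39.5,0) [heading=0, draw]
    BK 14.5: (-39.5,0) -> (-54,0) [heading=0, draw]
  ]
  -- iteration 4/4 --
  PD: pen down
  REPEAT 3 [
    -- iteration 1/3 --
    FD 11.4: (-54,0) -> (-42.6,0) [heading=0, draw]
    BK 2.9: (-42.6,0) -> (-45.5,0) [heading=0, draw]
    BK 14.5: (-45.5,0) -> (-60,0) [heading=0, draw]
    -- iteration 2/3 --
    FD 11.4: (-60,0) -> (-48.6,0) [heading=0, draw]
    BK 2.9: (-48.6,0) -> (-51.5,0) [heading=0, draw]
    BK 14.5: (-51.5,0) -> (-66,0) [heading=0, draw]
    -- iteration 3/3 --
    FD 11.4: (-66,0) -> (-54.6,0) [heading=0, draw]
    BK 2.9: (-54.6,0) -> (-57.5,0) [heading=0, draw]
    BK 14.5: (-57.5,0) -> (-72,0) [heading=0, draw]
  ]
]
Final: pos=(-72,0), heading=0, 36 segment(s) drawn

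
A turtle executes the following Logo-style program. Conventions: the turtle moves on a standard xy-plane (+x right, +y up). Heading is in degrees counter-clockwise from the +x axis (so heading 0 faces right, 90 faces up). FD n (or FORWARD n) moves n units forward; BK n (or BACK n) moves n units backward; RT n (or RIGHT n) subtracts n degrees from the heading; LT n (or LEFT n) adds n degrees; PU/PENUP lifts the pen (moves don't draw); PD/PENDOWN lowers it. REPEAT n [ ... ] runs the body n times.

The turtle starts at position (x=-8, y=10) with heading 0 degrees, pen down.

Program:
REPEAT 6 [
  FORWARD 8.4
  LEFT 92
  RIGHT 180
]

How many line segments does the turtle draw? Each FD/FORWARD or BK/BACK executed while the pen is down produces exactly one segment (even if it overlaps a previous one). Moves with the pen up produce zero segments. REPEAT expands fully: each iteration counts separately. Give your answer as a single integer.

Answer: 6

Derivation:
Executing turtle program step by step:
Start: pos=(-8,10), heading=0, pen down
REPEAT 6 [
  -- iteration 1/6 --
  FD 8.4: (-8,10) -> (0.4,10) [heading=0, draw]
  LT 92: heading 0 -> 92
  RT 180: heading 92 -> 272
  -- iteration 2/6 --
  FD 8.4: (0.4,10) -> (0.693,1.605) [heading=272, draw]
  LT 92: heading 272 -> 4
  RT 180: heading 4 -> 184
  -- iteration 3/6 --
  FD 8.4: (0.693,1.605) -> (-7.686,1.019) [heading=184, draw]
  LT 92: heading 184 -> 276
  RT 180: heading 276 -> 96
  -- iteration 4/6 --
  FD 8.4: (-7.686,1.019) -> (-8.564,9.373) [heading=96, draw]
  LT 92: heading 96 -> 188
  RT 180: heading 188 -> 8
  -- iteration 5/6 --
  FD 8.4: (-8.564,9.373) -> (-0.246,10.542) [heading=8, draw]
  LT 92: heading 8 -> 100
  RT 180: heading 100 -> 280
  -- iteration 6/6 --
  FD 8.4: (-0.246,10.542) -> (1.212,2.27) [heading=280, draw]
  LT 92: heading 280 -> 12
  RT 180: heading 12 -> 192
]
Final: pos=(1.212,2.27), heading=192, 6 segment(s) drawn
Segments drawn: 6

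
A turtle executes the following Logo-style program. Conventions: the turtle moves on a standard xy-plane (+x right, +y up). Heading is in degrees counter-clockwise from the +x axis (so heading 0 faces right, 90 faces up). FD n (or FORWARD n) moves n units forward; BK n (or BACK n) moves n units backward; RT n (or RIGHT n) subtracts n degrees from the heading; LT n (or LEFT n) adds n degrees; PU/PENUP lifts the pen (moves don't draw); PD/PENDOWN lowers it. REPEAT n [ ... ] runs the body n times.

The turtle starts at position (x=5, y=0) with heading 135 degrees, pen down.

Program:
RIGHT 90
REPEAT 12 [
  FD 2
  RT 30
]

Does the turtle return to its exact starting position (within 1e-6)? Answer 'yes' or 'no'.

Executing turtle program step by step:
Start: pos=(5,0), heading=135, pen down
RT 90: heading 135 -> 45
REPEAT 12 [
  -- iteration 1/12 --
  FD 2: (5,0) -> (6.414,1.414) [heading=45, draw]
  RT 30: heading 45 -> 15
  -- iteration 2/12 --
  FD 2: (6.414,1.414) -> (8.346,1.932) [heading=15, draw]
  RT 30: heading 15 -> 345
  -- iteration 3/12 --
  FD 2: (8.346,1.932) -> (10.278,1.414) [heading=345, draw]
  RT 30: heading 345 -> 315
  -- iteration 4/12 --
  FD 2: (10.278,1.414) -> (11.692,0) [heading=315, draw]
  RT 30: heading 315 -> 285
  -- iteration 5/12 --
  FD 2: (11.692,0) -> (12.21,-1.932) [heading=285, draw]
  RT 30: heading 285 -> 255
  -- iteration 6/12 --
  FD 2: (12.21,-1.932) -> (11.692,-3.864) [heading=255, draw]
  RT 30: heading 255 -> 225
  -- iteration 7/12 --
  FD 2: (11.692,-3.864) -> (10.278,-5.278) [heading=225, draw]
  RT 30: heading 225 -> 195
  -- iteration 8/12 --
  FD 2: (10.278,-5.278) -> (8.346,-5.796) [heading=195, draw]
  RT 30: heading 195 -> 165
  -- iteration 9/12 --
  FD 2: (8.346,-5.796) -> (6.414,-5.278) [heading=165, draw]
  RT 30: heading 165 -> 135
  -- iteration 10/12 --
  FD 2: (6.414,-5.278) -> (5,-3.864) [heading=135, draw]
  RT 30: heading 135 -> 105
  -- iteration 11/12 --
  FD 2: (5,-3.864) -> (4.482,-1.932) [heading=105, draw]
  RT 30: heading 105 -> 75
  -- iteration 12/12 --
  FD 2: (4.482,-1.932) -> (5,0) [heading=75, draw]
  RT 30: heading 75 -> 45
]
Final: pos=(5,0), heading=45, 12 segment(s) drawn

Start position: (5, 0)
Final position: (5, 0)
Distance = 0; < 1e-6 -> CLOSED

Answer: yes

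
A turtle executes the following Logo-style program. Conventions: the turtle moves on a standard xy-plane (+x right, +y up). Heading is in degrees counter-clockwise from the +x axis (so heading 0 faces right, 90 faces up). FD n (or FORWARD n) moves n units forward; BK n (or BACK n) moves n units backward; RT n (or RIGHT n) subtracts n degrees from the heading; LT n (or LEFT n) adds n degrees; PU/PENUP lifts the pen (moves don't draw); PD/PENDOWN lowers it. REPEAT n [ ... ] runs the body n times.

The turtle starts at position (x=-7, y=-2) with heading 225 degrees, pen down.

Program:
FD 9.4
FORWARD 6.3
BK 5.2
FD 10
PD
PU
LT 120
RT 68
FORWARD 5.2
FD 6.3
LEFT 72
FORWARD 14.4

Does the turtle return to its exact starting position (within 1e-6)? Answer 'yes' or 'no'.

Answer: no

Derivation:
Executing turtle program step by step:
Start: pos=(-7,-2), heading=225, pen down
FD 9.4: (-7,-2) -> (-13.647,-8.647) [heading=225, draw]
FD 6.3: (-13.647,-8.647) -> (-18.102,-13.102) [heading=225, draw]
BK 5.2: (-18.102,-13.102) -> (-14.425,-9.425) [heading=225, draw]
FD 10: (-14.425,-9.425) -> (-21.496,-16.496) [heading=225, draw]
PD: pen down
PU: pen up
LT 120: heading 225 -> 345
RT 68: heading 345 -> 277
FD 5.2: (-21.496,-16.496) -> (-20.862,-21.657) [heading=277, move]
FD 6.3: (-20.862,-21.657) -> (-20.094,-27.91) [heading=277, move]
LT 72: heading 277 -> 349
FD 14.4: (-20.094,-27.91) -> (-5.959,-30.658) [heading=349, move]
Final: pos=(-5.959,-30.658), heading=349, 4 segment(s) drawn

Start position: (-7, -2)
Final position: (-5.959, -30.658)
Distance = 28.677; >= 1e-6 -> NOT closed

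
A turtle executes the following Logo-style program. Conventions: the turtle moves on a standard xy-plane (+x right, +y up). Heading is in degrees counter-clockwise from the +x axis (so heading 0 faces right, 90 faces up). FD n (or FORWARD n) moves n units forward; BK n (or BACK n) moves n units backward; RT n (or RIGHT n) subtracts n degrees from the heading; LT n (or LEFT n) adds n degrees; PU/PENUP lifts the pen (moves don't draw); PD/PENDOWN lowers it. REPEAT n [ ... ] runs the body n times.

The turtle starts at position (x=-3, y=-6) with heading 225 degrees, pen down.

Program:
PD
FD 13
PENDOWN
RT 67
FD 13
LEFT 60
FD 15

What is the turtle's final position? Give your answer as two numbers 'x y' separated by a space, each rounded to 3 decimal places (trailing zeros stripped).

Answer: -36.066 -19.557

Derivation:
Executing turtle program step by step:
Start: pos=(-3,-6), heading=225, pen down
PD: pen down
FD 13: (-3,-6) -> (-12.192,-15.192) [heading=225, draw]
PD: pen down
RT 67: heading 225 -> 158
FD 13: (-12.192,-15.192) -> (-24.246,-10.323) [heading=158, draw]
LT 60: heading 158 -> 218
FD 15: (-24.246,-10.323) -> (-36.066,-19.557) [heading=218, draw]
Final: pos=(-36.066,-19.557), heading=218, 3 segment(s) drawn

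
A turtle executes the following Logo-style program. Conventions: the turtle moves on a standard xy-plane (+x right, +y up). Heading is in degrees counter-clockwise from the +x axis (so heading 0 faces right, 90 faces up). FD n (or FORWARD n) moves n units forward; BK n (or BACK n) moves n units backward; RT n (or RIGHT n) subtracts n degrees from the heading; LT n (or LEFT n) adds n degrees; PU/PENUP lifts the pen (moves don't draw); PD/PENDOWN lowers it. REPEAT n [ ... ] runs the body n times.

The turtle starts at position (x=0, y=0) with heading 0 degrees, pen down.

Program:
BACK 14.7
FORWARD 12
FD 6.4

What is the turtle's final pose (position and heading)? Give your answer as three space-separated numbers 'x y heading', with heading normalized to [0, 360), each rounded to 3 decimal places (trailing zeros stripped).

Executing turtle program step by step:
Start: pos=(0,0), heading=0, pen down
BK 14.7: (0,0) -> (-14.7,0) [heading=0, draw]
FD 12: (-14.7,0) -> (-2.7,0) [heading=0, draw]
FD 6.4: (-2.7,0) -> (3.7,0) [heading=0, draw]
Final: pos=(3.7,0), heading=0, 3 segment(s) drawn

Answer: 3.7 0 0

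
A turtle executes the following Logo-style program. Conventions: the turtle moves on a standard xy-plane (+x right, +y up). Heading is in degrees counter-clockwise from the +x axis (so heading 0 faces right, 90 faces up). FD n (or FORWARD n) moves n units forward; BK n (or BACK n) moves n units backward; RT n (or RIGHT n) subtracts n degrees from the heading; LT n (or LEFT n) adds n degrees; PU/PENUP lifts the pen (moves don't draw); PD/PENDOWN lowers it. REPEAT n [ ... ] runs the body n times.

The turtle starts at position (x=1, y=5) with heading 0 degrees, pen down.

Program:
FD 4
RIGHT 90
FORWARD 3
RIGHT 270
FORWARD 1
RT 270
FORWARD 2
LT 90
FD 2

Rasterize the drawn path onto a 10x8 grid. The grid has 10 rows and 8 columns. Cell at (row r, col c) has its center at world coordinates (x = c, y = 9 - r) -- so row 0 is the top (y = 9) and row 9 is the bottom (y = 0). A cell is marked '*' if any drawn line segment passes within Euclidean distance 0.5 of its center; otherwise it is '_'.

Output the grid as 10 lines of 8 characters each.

Answer: ________
________
________
________
_*****__
____***_
_____**_
_____**_
________
________

Derivation:
Segment 0: (1,5) -> (5,5)
Segment 1: (5,5) -> (5,2)
Segment 2: (5,2) -> (6,2)
Segment 3: (6,2) -> (6,4)
Segment 4: (6,4) -> (4,4)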